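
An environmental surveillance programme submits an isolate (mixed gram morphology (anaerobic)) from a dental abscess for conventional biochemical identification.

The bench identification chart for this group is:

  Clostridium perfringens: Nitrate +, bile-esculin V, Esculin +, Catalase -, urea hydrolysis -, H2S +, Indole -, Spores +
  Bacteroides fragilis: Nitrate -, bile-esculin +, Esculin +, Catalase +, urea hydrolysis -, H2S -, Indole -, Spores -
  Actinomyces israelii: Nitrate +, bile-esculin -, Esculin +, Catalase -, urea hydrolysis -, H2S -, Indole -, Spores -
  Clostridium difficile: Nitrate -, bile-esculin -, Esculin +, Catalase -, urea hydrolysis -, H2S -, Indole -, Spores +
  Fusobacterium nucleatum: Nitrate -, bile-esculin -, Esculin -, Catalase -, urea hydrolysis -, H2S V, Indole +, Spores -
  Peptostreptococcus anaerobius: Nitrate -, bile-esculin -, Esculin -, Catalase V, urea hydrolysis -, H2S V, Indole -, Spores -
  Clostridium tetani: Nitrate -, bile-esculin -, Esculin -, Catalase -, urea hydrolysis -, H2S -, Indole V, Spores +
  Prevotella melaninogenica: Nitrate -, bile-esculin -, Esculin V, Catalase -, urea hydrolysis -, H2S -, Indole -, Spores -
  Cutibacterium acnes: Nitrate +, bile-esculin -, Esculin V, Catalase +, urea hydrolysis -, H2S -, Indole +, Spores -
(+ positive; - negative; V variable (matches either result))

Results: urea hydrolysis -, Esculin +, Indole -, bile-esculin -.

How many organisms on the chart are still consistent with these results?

4

urea hydrolysis -: all 9 remaining candidates are consistent.
Indole -: excludes Fusobacterium nucleatum, Cutibacterium acnes — 7 left.
Esculin +: excludes Peptostreptococcus anaerobius, Clostridium tetani — 5 left.
bile-esculin -: excludes Bacteroides fragilis — 4 left.
Still consistent: Actinomyces israelii, Clostridium difficile, Clostridium perfringens, Prevotella melaninogenica.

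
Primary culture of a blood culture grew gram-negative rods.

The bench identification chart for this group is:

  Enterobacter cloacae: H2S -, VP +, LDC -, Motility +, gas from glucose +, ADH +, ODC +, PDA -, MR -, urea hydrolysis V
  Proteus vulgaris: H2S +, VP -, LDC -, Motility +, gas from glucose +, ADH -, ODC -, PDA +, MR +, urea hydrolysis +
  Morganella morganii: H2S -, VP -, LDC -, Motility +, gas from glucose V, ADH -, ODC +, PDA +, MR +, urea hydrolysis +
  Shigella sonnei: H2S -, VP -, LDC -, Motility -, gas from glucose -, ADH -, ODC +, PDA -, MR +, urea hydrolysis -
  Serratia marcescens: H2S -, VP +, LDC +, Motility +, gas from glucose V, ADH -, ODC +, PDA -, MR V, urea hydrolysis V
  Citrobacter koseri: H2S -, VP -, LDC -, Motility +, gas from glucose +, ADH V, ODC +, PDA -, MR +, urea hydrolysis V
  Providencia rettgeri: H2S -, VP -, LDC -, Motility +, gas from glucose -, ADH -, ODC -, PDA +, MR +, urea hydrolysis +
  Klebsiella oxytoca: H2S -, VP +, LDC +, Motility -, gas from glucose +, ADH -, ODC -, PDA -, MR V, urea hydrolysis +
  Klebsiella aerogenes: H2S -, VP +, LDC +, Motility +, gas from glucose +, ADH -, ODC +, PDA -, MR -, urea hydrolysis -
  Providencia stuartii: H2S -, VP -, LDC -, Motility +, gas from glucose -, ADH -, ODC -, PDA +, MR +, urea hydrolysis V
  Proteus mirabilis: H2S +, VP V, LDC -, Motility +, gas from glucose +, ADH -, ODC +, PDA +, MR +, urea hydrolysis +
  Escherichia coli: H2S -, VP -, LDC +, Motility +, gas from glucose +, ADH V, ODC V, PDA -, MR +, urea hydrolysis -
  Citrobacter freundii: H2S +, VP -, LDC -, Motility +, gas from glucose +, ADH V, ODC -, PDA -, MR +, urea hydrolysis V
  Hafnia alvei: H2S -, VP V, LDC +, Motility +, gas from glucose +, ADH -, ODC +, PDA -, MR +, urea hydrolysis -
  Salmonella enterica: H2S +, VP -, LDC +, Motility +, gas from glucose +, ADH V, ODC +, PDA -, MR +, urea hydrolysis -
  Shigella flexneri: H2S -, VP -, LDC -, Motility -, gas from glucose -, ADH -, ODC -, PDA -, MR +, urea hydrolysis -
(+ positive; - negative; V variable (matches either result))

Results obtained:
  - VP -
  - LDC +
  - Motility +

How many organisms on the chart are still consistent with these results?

3

VP -: excludes Enterobacter cloacae, Serratia marcescens, Klebsiella oxytoca, Klebsiella aerogenes — 12 left.
Motility +: excludes Shigella sonnei, Shigella flexneri — 10 left.
LDC +: excludes 7 organisms — 3 left.
Still consistent: Escherichia coli, Hafnia alvei, Salmonella enterica.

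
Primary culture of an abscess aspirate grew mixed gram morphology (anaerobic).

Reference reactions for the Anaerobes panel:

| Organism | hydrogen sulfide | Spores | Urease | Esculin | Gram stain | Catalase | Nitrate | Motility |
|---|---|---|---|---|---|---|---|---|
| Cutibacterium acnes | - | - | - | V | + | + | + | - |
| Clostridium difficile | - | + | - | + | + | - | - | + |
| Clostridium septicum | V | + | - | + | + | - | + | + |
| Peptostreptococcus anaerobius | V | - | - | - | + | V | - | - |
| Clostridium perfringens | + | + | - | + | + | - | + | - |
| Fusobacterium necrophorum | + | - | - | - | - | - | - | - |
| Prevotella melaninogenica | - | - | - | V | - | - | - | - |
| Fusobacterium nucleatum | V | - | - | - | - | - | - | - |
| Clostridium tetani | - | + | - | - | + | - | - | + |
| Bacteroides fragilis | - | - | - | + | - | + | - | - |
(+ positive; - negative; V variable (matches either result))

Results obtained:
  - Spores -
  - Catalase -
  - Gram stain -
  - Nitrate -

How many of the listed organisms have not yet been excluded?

Spores -: excludes Clostridium difficile, Clostridium septicum, Clostridium perfringens, Clostridium tetani — 6 left.
Nitrate -: excludes Cutibacterium acnes — 5 left.
Catalase -: excludes Bacteroides fragilis — 4 left.
Gram stain -: excludes Peptostreptococcus anaerobius — 3 left.
Still consistent: Fusobacterium necrophorum, Fusobacterium nucleatum, Prevotella melaninogenica.

3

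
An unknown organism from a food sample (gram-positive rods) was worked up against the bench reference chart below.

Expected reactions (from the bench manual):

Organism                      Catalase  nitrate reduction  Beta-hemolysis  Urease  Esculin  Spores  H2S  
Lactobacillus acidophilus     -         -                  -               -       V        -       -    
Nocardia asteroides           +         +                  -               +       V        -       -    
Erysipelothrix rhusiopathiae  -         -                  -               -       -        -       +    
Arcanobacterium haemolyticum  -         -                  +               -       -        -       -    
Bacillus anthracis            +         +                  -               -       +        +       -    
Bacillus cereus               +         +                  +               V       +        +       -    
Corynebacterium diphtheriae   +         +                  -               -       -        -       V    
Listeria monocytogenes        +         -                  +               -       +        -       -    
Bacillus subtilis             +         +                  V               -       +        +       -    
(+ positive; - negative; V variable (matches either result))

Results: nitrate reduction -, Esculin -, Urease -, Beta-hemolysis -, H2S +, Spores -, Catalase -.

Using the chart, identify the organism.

Catalase -: excludes 6 organisms — 3 left.
Spores -: all 3 remaining candidates are consistent.
H2S +: excludes Lactobacillus acidophilus, Arcanobacterium haemolyticum — 1 left.
nitrate reduction -: the one remaining candidate is consistent.
Beta-hemolysis -: the one remaining candidate is consistent.
Esculin -: the one remaining candidate is consistent.
Urease -: the one remaining candidate is consistent.

Erysipelothrix rhusiopathiae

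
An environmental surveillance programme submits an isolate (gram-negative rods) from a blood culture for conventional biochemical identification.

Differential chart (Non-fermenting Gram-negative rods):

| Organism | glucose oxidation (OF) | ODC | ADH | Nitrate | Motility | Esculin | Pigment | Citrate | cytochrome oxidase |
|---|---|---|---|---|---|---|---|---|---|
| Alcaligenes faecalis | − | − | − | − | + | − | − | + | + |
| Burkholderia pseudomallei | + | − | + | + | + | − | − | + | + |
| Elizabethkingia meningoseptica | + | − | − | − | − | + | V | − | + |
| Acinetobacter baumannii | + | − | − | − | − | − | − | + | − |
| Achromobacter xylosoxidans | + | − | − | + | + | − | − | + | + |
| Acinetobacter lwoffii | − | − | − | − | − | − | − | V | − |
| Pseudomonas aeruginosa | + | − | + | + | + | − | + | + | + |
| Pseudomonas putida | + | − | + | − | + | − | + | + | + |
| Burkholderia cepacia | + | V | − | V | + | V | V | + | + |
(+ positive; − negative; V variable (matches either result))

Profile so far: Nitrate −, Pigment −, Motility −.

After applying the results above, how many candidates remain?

3

Pigment −: excludes Pseudomonas aeruginosa, Pseudomonas putida — 7 left.
Motility −: excludes Alcaligenes faecalis, Burkholderia pseudomallei, Achromobacter xylosoxidans, Burkholderia cepacia — 3 left.
Nitrate −: all 3 remaining candidates are consistent.
Still consistent: Acinetobacter baumannii, Acinetobacter lwoffii, Elizabethkingia meningoseptica.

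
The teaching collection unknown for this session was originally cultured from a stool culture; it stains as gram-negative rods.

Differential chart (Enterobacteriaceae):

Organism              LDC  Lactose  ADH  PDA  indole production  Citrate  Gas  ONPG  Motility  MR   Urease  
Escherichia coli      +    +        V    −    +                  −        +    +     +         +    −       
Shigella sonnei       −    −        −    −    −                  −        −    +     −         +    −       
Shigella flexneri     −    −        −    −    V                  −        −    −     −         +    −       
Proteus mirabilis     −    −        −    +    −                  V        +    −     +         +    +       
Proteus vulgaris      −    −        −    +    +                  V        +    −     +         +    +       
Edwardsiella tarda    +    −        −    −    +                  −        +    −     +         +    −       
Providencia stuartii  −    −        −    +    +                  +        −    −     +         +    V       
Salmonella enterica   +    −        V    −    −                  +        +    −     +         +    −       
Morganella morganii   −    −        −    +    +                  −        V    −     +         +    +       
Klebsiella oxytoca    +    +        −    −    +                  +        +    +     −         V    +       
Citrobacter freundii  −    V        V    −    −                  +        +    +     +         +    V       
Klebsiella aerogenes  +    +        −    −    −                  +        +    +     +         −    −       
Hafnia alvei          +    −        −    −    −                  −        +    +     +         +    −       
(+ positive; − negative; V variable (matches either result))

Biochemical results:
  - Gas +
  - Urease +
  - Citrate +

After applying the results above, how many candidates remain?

4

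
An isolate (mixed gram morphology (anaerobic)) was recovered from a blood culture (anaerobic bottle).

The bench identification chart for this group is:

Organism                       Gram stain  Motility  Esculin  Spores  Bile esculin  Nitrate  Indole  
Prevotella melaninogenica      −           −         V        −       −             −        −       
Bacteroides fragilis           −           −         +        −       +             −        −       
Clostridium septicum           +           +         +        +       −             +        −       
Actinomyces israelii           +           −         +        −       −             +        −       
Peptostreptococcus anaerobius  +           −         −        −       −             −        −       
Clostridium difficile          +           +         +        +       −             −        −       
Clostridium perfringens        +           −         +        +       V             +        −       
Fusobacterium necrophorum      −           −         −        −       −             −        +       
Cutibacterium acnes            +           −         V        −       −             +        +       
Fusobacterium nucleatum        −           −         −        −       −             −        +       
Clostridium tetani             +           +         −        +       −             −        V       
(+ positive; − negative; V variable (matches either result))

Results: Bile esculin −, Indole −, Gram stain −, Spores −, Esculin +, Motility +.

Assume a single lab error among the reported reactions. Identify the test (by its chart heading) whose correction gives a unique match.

Motility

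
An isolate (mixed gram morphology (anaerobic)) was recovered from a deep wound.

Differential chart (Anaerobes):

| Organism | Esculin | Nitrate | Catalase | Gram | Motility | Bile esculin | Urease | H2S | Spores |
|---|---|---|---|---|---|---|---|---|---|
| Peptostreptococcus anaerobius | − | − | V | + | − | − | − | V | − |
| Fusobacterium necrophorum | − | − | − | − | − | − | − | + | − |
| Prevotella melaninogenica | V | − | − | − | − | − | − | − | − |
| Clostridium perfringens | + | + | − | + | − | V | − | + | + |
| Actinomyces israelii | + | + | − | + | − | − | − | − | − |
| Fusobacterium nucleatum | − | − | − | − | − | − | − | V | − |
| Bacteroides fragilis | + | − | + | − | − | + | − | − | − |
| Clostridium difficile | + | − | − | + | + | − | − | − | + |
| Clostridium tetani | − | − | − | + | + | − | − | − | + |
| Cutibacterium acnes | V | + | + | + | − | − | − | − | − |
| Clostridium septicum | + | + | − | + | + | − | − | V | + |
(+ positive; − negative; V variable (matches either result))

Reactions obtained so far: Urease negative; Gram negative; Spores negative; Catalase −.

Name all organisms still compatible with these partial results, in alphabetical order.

Urease −: all 11 remaining candidates are consistent.
Spores −: excludes Clostridium perfringens, Clostridium difficile, Clostridium tetani, Clostridium septicum — 7 left.
Catalase −: excludes Bacteroides fragilis, Cutibacterium acnes — 5 left.
Gram −: excludes Peptostreptococcus anaerobius, Actinomyces israelii — 3 left.

Fusobacterium necrophorum, Fusobacterium nucleatum, Prevotella melaninogenica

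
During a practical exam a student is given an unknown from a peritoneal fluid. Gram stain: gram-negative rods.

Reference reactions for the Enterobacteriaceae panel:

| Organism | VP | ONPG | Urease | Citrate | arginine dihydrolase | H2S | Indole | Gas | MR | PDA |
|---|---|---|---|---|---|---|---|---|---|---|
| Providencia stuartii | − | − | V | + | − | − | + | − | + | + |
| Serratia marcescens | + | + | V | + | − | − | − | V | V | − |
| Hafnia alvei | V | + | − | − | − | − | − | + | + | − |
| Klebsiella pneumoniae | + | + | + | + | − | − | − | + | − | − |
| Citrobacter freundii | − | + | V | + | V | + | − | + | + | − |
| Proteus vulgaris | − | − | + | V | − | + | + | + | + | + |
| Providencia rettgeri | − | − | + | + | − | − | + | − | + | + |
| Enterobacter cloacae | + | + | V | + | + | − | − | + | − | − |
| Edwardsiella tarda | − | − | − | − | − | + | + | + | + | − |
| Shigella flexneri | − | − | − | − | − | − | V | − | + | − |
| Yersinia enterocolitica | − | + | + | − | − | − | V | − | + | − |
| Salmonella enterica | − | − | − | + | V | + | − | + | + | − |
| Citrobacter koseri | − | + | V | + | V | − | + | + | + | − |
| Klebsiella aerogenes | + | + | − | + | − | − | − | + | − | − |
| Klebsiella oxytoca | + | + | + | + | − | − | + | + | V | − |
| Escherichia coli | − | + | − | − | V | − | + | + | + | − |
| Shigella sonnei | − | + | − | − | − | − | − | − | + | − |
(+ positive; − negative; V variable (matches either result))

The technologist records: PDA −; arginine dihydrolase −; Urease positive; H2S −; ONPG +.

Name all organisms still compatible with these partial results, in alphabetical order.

Citrobacter koseri, Klebsiella oxytoca, Klebsiella pneumoniae, Serratia marcescens, Yersinia enterocolitica

arginine dihydrolase −: excludes Enterobacter cloacae — 16 left.
ONPG +: excludes 6 organisms — 10 left.
Urease +: excludes Hafnia alvei, Klebsiella aerogenes, Escherichia coli, Shigella sonnei — 6 left.
PDA −: all 6 remaining candidates are consistent.
H2S −: excludes Citrobacter freundii — 5 left.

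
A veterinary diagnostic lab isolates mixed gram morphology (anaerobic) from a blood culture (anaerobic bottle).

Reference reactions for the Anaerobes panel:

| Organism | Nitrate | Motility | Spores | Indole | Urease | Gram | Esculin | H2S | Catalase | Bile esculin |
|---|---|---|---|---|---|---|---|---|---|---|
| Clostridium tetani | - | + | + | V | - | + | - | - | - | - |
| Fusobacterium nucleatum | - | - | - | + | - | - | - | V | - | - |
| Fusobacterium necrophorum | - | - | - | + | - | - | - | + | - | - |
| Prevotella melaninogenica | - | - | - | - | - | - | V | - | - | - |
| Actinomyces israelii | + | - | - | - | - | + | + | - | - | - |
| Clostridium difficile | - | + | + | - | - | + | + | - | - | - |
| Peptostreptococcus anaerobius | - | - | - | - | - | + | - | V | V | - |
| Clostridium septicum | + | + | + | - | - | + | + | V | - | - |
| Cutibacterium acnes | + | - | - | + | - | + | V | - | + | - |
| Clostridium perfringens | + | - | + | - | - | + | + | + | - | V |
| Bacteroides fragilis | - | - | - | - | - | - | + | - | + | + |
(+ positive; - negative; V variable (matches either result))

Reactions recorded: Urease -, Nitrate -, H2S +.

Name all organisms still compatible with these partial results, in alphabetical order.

Fusobacterium necrophorum, Fusobacterium nucleatum, Peptostreptococcus anaerobius

Urease -: all 11 remaining candidates are consistent.
H2S +: excludes 6 organisms — 5 left.
Nitrate -: excludes Clostridium septicum, Clostridium perfringens — 3 left.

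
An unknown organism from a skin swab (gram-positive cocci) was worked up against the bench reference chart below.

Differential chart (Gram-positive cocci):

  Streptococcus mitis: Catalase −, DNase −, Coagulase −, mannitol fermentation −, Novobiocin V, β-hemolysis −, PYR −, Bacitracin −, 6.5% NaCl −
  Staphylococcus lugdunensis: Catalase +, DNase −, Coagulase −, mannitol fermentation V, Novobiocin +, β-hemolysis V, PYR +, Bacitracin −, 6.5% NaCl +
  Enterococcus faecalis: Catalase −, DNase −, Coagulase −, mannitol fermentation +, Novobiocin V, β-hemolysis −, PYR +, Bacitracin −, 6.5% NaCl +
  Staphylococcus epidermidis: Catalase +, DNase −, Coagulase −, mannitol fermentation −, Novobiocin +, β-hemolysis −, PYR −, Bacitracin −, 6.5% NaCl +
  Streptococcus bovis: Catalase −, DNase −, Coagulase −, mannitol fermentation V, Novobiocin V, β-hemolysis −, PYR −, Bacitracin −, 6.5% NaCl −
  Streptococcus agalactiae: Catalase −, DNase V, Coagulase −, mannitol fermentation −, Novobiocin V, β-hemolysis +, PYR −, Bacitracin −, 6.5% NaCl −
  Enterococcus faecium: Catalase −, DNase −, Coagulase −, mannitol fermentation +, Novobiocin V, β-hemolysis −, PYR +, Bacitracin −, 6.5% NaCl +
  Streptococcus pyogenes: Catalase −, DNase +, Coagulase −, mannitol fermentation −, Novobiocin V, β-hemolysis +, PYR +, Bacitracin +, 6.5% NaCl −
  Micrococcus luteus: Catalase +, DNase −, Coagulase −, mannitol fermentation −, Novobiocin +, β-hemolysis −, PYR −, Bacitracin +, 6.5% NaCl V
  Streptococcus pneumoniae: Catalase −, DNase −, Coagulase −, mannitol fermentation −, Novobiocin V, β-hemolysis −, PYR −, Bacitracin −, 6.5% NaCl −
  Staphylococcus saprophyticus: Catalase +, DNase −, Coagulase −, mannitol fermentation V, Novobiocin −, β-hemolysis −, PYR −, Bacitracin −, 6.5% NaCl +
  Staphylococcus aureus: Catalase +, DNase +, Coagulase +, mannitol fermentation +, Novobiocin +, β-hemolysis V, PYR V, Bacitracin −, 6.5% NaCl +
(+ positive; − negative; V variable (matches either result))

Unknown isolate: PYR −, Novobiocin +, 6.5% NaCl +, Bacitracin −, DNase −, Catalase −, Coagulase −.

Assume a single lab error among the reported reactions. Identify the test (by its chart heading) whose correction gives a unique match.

Catalase

As reported, no row in the chart matches all 7 reactions.
Reversing PYR → 2 organisms match (not unique).
Reversing 6.5% NaCl → 4 organisms match (not unique).
Reversing Novobiocin → still no organism matches.
Reversing Coagulase → still no organism matches.
Reversing DNase → still no organism matches.
Reversing Bacitracin → still no organism matches.
Reversing Catalase (to +) → unique match: Staphylococcus epidermidis.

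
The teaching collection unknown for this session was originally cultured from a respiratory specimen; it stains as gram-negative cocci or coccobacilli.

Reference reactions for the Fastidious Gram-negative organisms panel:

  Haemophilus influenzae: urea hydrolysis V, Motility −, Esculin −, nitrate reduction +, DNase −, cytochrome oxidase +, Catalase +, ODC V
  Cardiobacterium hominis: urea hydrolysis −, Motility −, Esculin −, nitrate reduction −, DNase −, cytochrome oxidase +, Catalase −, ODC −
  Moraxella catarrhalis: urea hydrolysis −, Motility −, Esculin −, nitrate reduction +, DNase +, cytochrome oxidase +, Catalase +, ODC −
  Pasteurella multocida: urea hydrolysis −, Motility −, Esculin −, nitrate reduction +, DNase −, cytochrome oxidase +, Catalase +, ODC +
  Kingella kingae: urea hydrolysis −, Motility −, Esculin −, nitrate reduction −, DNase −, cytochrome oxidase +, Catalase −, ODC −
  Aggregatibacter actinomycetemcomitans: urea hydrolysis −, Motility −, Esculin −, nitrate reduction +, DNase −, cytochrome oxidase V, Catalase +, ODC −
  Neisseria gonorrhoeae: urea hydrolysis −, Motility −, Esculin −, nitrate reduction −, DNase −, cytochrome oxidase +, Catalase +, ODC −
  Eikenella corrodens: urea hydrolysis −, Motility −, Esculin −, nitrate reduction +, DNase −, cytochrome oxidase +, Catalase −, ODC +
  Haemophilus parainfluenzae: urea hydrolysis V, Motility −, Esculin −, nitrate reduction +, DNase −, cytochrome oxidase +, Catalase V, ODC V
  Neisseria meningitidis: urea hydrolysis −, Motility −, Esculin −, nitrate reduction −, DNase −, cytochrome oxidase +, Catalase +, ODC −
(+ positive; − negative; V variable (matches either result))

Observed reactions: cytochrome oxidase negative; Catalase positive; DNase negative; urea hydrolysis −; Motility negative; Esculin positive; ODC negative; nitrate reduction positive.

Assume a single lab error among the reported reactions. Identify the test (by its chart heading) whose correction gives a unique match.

Esculin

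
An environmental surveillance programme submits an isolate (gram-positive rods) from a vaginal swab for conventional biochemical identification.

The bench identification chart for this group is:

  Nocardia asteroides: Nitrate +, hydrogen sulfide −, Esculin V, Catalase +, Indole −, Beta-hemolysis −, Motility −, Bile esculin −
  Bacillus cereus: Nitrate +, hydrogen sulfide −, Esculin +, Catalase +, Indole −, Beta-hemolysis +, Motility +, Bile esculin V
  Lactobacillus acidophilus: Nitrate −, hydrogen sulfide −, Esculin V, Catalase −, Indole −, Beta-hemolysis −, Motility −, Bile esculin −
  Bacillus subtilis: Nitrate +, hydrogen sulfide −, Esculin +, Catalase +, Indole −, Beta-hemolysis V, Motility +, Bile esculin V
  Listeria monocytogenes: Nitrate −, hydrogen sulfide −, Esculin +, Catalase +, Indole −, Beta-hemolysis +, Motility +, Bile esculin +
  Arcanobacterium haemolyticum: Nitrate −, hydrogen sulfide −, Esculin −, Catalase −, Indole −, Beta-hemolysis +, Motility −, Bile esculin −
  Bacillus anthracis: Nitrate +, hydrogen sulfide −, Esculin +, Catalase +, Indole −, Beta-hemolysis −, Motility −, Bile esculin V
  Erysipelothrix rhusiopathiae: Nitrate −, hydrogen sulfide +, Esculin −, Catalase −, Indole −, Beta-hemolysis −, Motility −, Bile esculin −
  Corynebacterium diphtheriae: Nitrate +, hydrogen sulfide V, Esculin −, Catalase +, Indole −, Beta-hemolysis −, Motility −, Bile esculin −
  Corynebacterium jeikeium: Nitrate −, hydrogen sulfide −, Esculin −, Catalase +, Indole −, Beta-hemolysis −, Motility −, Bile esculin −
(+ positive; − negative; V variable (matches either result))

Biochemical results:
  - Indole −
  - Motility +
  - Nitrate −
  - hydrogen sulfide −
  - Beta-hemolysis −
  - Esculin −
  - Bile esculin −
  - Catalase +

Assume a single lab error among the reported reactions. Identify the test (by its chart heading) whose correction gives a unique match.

Motility

As reported, no row in the chart matches all 8 reactions.
Reversing Bile esculin → still no organism matches.
Reversing Nitrate → still no organism matches.
Reversing Catalase → still no organism matches.
Reversing Indole → still no organism matches.
Reversing Motility (to −) → unique match: Corynebacterium jeikeium.
Reversing Esculin → still no organism matches.
Reversing hydrogen sulfide → still no organism matches.
Reversing Beta-hemolysis → still no organism matches.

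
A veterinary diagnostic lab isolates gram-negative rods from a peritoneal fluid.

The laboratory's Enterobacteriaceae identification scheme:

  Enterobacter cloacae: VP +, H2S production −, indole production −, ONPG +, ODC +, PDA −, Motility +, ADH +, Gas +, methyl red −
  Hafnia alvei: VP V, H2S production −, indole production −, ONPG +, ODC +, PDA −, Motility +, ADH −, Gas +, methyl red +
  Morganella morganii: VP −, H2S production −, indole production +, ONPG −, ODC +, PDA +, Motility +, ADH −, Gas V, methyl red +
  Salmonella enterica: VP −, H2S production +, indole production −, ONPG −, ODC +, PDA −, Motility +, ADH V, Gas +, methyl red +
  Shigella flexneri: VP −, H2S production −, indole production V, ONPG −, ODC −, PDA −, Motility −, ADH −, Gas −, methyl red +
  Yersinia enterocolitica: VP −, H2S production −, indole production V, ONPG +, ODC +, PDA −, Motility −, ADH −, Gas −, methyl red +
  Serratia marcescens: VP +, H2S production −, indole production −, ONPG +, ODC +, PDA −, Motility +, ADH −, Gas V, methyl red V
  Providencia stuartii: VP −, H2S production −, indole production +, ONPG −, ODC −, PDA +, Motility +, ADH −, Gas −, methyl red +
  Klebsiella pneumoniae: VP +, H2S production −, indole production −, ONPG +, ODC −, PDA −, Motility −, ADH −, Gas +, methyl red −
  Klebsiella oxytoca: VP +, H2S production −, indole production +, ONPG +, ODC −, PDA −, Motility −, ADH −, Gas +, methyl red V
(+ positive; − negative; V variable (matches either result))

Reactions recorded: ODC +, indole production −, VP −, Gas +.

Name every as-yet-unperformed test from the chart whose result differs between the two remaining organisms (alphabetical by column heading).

H2S production, ONPG

VP −: excludes Enterobacter cloacae, Serratia marcescens, Klebsiella pneumoniae, Klebsiella oxytoca — 6 left.
indole production −: excludes Morganella morganii, Providencia stuartii — 4 left.
ODC +: excludes Shigella flexneri — 3 left.
Gas +: excludes Yersinia enterocolitica — 2 left.
Two candidates remain: Hafnia alvei and Salmonella enterica.
  H2S production: Hafnia alvei −, Salmonella enterica + — discriminates.
  ONPG: Hafnia alvei +, Salmonella enterica − — discriminates.
  PDA: − vs − — same for both, does not separate.
  Motility: + vs + — same for both, does not separate.
  ADH: − vs V — variable for at least one, does not separate.
  methyl red: + vs + — same for both, does not separate.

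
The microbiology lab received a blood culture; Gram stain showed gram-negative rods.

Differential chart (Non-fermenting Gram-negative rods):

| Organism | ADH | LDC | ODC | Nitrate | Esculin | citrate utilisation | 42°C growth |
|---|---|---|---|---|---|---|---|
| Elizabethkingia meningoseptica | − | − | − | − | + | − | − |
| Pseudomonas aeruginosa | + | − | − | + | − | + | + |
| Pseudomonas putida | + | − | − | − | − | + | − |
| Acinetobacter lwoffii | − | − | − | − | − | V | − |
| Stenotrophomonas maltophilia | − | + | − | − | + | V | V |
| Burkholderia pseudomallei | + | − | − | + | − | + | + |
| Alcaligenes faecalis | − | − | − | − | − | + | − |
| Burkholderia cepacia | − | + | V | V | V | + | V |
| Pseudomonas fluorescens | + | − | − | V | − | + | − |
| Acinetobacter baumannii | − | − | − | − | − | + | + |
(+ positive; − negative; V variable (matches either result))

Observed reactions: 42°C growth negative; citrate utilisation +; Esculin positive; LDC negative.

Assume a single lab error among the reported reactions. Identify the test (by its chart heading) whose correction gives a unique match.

citrate utilisation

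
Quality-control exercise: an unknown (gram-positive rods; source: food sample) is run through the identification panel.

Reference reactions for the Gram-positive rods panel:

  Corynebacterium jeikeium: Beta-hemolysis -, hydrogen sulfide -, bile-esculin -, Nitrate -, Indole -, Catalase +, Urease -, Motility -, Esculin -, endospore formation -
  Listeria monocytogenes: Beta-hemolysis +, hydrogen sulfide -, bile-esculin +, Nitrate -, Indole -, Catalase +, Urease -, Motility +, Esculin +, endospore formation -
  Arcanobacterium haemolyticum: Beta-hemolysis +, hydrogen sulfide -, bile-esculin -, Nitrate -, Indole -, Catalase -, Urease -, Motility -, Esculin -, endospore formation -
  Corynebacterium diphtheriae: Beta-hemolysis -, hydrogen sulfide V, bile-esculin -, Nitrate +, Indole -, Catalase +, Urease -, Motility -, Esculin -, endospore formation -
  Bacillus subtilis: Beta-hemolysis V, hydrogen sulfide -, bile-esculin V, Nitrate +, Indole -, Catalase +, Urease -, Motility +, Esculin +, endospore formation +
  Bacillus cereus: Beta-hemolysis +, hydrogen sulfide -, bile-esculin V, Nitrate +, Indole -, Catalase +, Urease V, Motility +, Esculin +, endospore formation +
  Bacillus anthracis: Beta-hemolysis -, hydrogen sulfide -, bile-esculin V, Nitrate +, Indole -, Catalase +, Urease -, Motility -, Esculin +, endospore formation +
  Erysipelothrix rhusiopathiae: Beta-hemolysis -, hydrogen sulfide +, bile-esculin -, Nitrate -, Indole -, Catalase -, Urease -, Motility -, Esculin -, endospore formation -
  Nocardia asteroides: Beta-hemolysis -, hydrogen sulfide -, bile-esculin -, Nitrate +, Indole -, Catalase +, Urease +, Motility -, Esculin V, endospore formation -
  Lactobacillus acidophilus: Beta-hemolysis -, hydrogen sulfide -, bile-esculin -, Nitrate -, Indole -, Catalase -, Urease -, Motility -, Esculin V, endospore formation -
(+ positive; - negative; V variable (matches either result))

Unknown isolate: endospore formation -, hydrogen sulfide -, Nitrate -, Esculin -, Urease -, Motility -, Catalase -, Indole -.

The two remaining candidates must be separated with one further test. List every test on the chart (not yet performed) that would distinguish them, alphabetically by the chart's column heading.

Beta-hemolysis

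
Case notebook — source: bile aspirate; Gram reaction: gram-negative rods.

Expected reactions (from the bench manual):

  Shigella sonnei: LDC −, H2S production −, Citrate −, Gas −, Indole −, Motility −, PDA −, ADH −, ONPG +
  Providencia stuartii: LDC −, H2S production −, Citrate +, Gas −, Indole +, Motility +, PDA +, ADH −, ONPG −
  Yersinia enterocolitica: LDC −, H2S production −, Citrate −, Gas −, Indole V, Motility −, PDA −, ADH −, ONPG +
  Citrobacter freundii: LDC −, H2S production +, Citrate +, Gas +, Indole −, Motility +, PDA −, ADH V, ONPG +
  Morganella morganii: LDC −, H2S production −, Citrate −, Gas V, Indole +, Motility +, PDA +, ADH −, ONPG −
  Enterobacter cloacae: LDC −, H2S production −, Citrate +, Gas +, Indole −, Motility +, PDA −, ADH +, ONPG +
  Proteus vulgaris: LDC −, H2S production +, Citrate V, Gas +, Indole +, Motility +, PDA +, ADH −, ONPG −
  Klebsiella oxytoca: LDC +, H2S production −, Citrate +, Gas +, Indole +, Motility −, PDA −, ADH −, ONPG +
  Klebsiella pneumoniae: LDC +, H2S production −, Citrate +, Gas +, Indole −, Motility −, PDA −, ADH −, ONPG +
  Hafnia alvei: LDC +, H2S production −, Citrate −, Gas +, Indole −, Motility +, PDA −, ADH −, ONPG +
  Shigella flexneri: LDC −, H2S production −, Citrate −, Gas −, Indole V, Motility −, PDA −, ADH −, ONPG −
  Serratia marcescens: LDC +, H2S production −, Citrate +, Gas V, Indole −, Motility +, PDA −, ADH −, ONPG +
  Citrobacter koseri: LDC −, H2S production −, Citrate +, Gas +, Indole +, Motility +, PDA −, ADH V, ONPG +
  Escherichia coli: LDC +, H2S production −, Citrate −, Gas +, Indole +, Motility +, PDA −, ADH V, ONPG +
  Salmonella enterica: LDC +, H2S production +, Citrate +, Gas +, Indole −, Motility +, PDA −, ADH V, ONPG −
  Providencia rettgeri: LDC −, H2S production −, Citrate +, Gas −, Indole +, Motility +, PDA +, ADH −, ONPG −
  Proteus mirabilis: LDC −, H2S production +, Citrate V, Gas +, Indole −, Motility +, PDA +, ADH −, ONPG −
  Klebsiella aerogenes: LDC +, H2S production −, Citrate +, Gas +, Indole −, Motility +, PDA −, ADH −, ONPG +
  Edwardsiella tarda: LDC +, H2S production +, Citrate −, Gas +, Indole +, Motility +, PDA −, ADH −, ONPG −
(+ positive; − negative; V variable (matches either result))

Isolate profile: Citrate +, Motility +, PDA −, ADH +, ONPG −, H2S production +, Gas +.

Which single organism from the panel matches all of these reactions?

Salmonella enterica

Motility +: excludes 5 organisms — 14 left.
ONPG −: excludes 7 organisms — 7 left.
Citrate +: excludes Morganella morganii, Edwardsiella tarda — 5 left.
PDA −: excludes Providencia stuartii, Proteus vulgaris, Providencia rettgeri, Proteus mirabilis — 1 left.
ADH +: the one remaining candidate is consistent.
Gas +: the one remaining candidate is consistent.
H2S production +: the one remaining candidate is consistent.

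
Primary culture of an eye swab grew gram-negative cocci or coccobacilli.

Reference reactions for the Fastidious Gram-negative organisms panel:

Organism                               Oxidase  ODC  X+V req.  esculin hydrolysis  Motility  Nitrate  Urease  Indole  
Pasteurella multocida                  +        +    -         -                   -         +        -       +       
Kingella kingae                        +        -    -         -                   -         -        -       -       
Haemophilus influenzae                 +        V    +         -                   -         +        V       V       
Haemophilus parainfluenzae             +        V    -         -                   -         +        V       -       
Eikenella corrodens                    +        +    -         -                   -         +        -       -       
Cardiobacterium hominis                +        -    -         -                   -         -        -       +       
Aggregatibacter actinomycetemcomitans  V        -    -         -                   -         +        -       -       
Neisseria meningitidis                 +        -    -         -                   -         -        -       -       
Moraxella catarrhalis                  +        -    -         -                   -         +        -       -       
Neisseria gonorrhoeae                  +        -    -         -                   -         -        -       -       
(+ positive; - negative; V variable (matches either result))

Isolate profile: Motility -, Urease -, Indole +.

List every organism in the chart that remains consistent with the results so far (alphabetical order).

Cardiobacterium hominis, Haemophilus influenzae, Pasteurella multocida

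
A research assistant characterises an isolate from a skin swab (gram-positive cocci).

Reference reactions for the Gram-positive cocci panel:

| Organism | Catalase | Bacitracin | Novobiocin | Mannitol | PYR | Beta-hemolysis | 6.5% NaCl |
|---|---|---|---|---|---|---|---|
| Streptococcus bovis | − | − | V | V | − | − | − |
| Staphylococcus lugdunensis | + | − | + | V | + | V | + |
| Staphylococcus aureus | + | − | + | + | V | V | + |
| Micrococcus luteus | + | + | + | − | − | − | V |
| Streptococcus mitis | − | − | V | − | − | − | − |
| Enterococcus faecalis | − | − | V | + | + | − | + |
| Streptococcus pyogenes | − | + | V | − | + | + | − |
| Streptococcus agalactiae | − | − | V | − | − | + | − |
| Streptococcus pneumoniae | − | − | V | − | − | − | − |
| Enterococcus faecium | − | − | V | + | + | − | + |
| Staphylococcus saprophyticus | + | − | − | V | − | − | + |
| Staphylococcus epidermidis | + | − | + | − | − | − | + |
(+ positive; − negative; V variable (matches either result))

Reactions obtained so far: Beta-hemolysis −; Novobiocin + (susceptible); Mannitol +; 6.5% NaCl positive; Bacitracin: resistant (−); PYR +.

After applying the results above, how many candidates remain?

Bacitracin −: excludes Micrococcus luteus, Streptococcus pyogenes — 10 left.
Mannitol +: excludes Streptococcus mitis, Streptococcus agalactiae, Streptococcus pneumoniae, Staphylococcus epidermidis — 6 left.
Novobiocin +: excludes Staphylococcus saprophyticus — 5 left.
6.5% NaCl +: excludes Streptococcus bovis — 4 left.
Beta-hemolysis −: all 4 remaining candidates are consistent.
PYR +: all 4 remaining candidates are consistent.
Still consistent: Enterococcus faecalis, Enterococcus faecium, Staphylococcus aureus, Staphylococcus lugdunensis.

4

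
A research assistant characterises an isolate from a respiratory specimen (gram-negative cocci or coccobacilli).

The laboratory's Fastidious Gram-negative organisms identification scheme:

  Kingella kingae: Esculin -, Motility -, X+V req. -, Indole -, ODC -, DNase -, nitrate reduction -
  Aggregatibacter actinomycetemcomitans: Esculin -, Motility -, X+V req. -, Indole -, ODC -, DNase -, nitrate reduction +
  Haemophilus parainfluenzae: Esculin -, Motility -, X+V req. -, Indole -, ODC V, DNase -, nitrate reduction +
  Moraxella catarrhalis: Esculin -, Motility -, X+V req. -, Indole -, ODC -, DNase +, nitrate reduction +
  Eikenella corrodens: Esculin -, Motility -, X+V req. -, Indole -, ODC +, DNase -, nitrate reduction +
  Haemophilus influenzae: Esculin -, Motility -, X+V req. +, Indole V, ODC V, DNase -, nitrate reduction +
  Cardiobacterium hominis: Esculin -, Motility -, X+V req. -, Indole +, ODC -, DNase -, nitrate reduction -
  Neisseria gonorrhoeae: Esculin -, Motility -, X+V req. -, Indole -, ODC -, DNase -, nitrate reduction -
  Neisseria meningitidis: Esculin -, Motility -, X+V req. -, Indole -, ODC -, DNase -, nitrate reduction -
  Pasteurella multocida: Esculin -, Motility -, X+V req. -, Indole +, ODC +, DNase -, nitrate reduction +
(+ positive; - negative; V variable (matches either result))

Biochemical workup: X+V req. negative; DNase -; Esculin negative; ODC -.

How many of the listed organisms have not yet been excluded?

ODC -: excludes Eikenella corrodens, Pasteurella multocida — 8 left.
Esculin -: all 8 remaining candidates are consistent.
DNase -: excludes Moraxella catarrhalis — 7 left.
X+V req. -: excludes Haemophilus influenzae — 6 left.
Still consistent: Aggregatibacter actinomycetemcomitans, Cardiobacterium hominis, Haemophilus parainfluenzae, Kingella kingae, Neisseria gonorrhoeae, Neisseria meningitidis.

6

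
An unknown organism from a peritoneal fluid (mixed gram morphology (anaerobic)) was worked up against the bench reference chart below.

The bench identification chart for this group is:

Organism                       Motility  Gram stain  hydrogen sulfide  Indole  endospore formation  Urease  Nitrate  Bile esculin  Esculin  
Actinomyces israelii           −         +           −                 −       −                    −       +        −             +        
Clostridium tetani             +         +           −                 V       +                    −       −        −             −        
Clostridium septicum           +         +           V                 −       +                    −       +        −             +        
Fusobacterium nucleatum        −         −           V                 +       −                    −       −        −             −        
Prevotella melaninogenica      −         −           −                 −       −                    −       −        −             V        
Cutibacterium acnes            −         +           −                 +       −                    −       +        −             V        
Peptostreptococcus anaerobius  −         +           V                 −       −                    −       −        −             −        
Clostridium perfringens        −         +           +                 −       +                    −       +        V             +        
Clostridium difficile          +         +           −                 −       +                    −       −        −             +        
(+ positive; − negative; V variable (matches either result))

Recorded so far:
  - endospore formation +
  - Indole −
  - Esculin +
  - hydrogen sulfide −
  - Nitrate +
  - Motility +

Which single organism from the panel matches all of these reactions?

Clostridium septicum

Esculin +: excludes Clostridium tetani, Fusobacterium nucleatum, Peptostreptococcus anaerobius — 6 left.
Indole −: excludes Cutibacterium acnes — 5 left.
Motility +: excludes Actinomyces israelii, Prevotella melaninogenica, Clostridium perfringens — 2 left.
endospore formation +: all 2 remaining candidates are consistent.
hydrogen sulfide −: all 2 remaining candidates are consistent.
Nitrate +: excludes Clostridium difficile — 1 left.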